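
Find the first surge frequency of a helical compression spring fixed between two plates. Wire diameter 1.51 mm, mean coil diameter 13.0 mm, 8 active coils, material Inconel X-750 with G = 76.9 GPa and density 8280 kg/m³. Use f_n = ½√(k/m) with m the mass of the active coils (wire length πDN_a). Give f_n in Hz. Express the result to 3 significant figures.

k = Gd⁴/(8D³N_a) = (76.9×10³)(1.51⁴)/(8·13.0³·8) = 2.8433 N/mm = 2843.3 N/m
Wire length L = πDN_a = π·13.0·8 = 326.73 mm
m = ρ·(πd²/4)·L = 8280 × 1.7908×10⁻⁶ m² × 0.32673 m = 0.0048446 kg
f_n = ½√(k/m) = 0.5·√(2843.3/0.0048446) = 0.5·√(5.869e+05) = 383.05 Hz

383 Hz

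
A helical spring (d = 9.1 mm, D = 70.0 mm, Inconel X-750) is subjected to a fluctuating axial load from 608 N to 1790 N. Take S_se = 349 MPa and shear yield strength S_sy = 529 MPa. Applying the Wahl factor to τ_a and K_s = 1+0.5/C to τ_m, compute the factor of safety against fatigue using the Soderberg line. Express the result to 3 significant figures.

0.954

C = D/d = 70.0/9.1 = 7.6923; K_W = (4C−1)/(4C−4)+0.615/C = 1.1920; K_s = 1+0.5/C = 1.0650
F_a = (F_max−F_min)/2 = 591 N; F_m = (F_max+F_min)/2 = 1199 N
τ_a = K_W·8F_aD/(πd³) = 1.1920 × 139.8 = 166.64 MPa
τ_m = K_s·8F_mD/(πd³) = 1.0650 × 283.62 = 302.05 MPa
Soderberg: 1/n_f = τ_a/S_se + τ_m/S_sy = 166.64/349 + 302.05/529 = 0.47748 + 0.57099 = 1.0485
n_f = 1/1.0485 = 0.9538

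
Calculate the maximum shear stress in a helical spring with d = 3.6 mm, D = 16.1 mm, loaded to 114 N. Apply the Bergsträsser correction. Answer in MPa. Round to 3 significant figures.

134 MPa

Spring index C = D/d = 16.1/3.6 = 4.4722
K_B = (4C+2)/(4C−3) = 19.889/14.889 = 1.3358
τ₀ = 8FD/(πd³) = 8·114·16.1/(π·3.6³) = 14683.2/146.57 = 100.18 MPa
τ_max = K·τ₀ = 1.3358 × 100.18 = 133.82 MPa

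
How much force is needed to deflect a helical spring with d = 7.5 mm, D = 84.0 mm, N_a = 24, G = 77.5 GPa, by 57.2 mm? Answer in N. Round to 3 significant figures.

123 N

k = Gd⁴/(8D³N_a) = (77.5×10³)(7.5⁴)/(8·84.0³·24) = 2.1548 N/mm
F = k·δ = 2.1548 × 57.2 = 123.25 N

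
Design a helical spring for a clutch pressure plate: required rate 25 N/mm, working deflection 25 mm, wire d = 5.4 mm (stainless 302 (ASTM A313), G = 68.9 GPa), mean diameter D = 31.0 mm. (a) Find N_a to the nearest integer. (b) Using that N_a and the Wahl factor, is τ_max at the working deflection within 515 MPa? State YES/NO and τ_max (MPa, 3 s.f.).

(a) 10 coils; (b) YES, τ_max = 390 MPa

N_a = Gd⁴/(8D³k) = (68.9×10³)(5.4⁴)/(8·31.0³·25) = 9.833 → N_a = 10
Actual rate k = Gd⁴/(8D³·10) = 24.582 N/mm
Working load F = kδ = 24.582·25 = 614.55 N
C = 31.0/5.4 = 5.7407; K_W = (4C−1)/(4C−4)+0.615/C = 1.2653
τ_max = K_W·8FD/(πd³) = 1.2653·308.09 = 389.84 MPa
τ_max ≤ 515 MPa → acceptable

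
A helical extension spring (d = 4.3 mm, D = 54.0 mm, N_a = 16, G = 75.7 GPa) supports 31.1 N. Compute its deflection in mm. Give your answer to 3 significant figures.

24.2 mm

k = Gd⁴/(8D³N_a) = (75.7×10³)(4.3⁴)/(8·54.0³·16) = 1.284 N/mm
δ = F/k = 31.1 / 1.284 = 24.22 mm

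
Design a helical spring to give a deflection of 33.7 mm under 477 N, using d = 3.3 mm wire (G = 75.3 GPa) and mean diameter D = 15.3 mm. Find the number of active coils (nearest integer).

Required rate k = F/δ = 477/33.7 = 14.154 N/mm
N_a = Gd⁴/(8D³k) = (75.3×10³ × 3.3⁴)/(8 × 15.3³ × 14.154)
    = 8.92999e+06 / 405558 = 22.02 → 22 coils

22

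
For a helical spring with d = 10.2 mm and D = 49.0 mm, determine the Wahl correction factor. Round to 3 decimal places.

1.325

C = D/d = 49.0/10.2 = 4.8039
K_W = (4C−1)/(4C−4) + 0.615/C = 18.216/15.216 + 0.1280 = 1.3252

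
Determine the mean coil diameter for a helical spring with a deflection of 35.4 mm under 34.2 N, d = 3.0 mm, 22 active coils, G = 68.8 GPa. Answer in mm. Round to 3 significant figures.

Required rate k = F/δ = 34.2/35.4 = 0.9661 N/mm
D = (Gd⁴/(8N_a·k))^(1/3) = (68.8×10³·3.0⁴/(8·22·0.9661))^(1/3)
  = (32774.6)^(1/3) = 32.0022 mm

32.0 mm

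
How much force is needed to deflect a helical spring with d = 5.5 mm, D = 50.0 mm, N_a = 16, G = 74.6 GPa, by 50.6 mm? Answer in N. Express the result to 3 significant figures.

k = Gd⁴/(8D³N_a) = (74.6×10³)(5.5⁴)/(8·50.0³·16) = 4.2665 N/mm
F = k·δ = 4.2665 × 50.6 = 215.88 N

216 N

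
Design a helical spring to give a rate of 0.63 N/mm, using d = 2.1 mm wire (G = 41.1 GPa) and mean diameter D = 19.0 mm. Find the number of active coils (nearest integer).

N_a = Gd⁴/(8D³k) = (41.1×10³ × 2.1⁴)/(8 × 19.0³ × 0.63)
    = 799317 / 34569.4 = 23.12 → 23 coils

23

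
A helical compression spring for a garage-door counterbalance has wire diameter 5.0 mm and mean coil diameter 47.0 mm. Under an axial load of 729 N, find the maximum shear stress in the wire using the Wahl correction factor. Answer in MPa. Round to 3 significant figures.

806 MPa

Spring index C = D/d = 47.0/5.0 = 9.4000
K_W = (4C−1)/(4C−4) + 0.615/C = 36.600/33.600 + 0.0654 = 1.1547
τ₀ = 8FD/(πd³) = 8·729·47.0/(π·5.0³) = 274104/392.7 = 698 MPa
τ_max = K·τ₀ = 1.1547 × 698 = 805.99 MPa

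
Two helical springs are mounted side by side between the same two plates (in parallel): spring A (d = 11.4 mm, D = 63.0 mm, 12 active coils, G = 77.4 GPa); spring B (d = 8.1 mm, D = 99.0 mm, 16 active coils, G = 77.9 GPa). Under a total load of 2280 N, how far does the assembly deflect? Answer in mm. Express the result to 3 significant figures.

k_A = Gd⁴/(8D³N_a) = (77.4×10³)(11.4⁴)/(8·63.0³·12) = 54.459 N/mm
k_B = Gd⁴/(8D³N_a) = (77.9×10³)(8.1⁴)/(8·99.0³·16) = 2.7 N/mm
Parallel: k_eq = 54.459 + 2.7 = 57.159 N/mm
δ = F/k_eq = 2280/57.159 = 39.889 mm

39.9 mm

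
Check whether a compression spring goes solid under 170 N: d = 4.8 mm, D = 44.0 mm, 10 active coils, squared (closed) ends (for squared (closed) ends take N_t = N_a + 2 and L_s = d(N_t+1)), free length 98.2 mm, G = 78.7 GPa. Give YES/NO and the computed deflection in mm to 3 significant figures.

NO, δ = 27.7 mm

k = Gd⁴/(8D³N_a) = (78.7×10³)(4.8⁴)/(8·44.0³·10) = 6.1304 N/mm
N_t = 12; L_s = 4.8·13 = 62.4 mm; δ_solid = L₀ − L_s = 98.2 − 62.4 = 35.8 mm
δ = F/k = 170/6.1304 = 27.73 mm
δ < δ_solid → spring does not go solid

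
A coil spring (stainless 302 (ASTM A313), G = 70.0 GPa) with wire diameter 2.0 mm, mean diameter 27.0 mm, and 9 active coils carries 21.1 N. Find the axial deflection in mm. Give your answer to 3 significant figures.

26.7 mm

k = Gd⁴/(8D³N_a) = (70.0×10³)(2.0⁴)/(8·27.0³·9) = 0.7903 N/mm
δ = F/k = 21.1 / 0.7903 = 26.699 mm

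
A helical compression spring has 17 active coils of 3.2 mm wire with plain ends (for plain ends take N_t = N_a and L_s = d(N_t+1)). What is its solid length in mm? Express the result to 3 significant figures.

plain ends: N_t = N_a = 17
L_s = d·(N_t+1) = 3.2 × 18 = 57.6 mm

57.6 mm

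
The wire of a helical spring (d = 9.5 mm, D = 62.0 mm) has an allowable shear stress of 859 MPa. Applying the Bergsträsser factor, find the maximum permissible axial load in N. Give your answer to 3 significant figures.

3830 N

C = D/d = 62.0/9.5 = 6.5263
K_B = (4C+2)/(4C−3) = 28.105/23.105 = 1.2164
τ_max = K·8FD/(πd³) → F_max = τ_allow·πd³/(8DK)
F_max = 859·π·9.5³/(8·62.0·1.2164) = 2.3137e+06/603.33 = 3834.9 N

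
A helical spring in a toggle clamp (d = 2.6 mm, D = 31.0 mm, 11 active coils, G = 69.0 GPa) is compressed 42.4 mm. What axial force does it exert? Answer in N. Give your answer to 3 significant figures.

k = Gd⁴/(8D³N_a) = (69.0×10³)(2.6⁴)/(8·31.0³·11) = 1.2027 N/mm
F = k·δ = 1.2027 × 42.4 = 50.997 N

51.0 N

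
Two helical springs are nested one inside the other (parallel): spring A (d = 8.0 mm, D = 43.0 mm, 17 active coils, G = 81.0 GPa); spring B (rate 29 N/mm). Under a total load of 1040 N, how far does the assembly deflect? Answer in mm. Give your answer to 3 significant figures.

17.4 mm

k_A = Gd⁴/(8D³N_a) = (81.0×10³)(8.0⁴)/(8·43.0³·17) = 30.683 N/mm
Parallel: k_eq = 30.683 + 29 = 59.683 N/mm
δ = F/k_eq = 1040/59.683 = 17.425 mm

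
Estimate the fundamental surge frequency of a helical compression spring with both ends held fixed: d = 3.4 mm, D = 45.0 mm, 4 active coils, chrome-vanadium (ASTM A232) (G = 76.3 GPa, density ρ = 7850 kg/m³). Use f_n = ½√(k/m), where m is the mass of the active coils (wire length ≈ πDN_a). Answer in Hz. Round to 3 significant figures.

k = Gd⁴/(8D³N_a) = (76.3×10³)(3.4⁴)/(8·45.0³·4) = 3.4967 N/mm = 3496.7 N/m
Wire length L = πDN_a = π·45.0·4 = 565.49 mm
m = ρ·(πd²/4)·L = 7850 × 9.0792×10⁻⁶ m² × 0.56549 m = 0.040303 kg
f_n = ½√(k/m) = 0.5·√(3496.7/0.040303) = 0.5·√(86759) = 147.27 Hz

147 Hz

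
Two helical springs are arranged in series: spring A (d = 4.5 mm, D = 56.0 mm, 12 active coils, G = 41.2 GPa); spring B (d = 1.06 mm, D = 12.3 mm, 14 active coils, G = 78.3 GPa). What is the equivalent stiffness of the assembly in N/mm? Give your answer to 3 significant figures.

k_A = Gd⁴/(8D³N_a) = (41.2×10³)(4.5⁴)/(8·56.0³·12) = 1.0021 N/mm
k_B = Gd⁴/(8D³N_a) = (78.3×10³)(1.06⁴)/(8·12.3³·14) = 0.4743 N/mm
Series: 1/k_eq = 1/1.0021 + 1/0.4743 = 3.1063; k_eq = 0.32193 N/mm

0.322 N/mm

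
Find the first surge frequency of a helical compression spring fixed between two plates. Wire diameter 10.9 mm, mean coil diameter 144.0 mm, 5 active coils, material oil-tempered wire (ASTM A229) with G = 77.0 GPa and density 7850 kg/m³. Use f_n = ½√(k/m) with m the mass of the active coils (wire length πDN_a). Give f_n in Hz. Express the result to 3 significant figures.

37.1 Hz

k = Gd⁴/(8D³N_a) = (77.0×10³)(10.9⁴)/(8·144.0³·5) = 9.1002 N/mm = 9100.2 N/m
Wire length L = πDN_a = π·144.0·5 = 2261.9 mm
m = ρ·(πd²/4)·L = 7850 × 93.313×10⁻⁶ m² × 2.2619 m = 1.6569 kg
f_n = ½√(k/m) = 0.5·√(9100.2/1.6569) = 0.5·√(5492.3) = 37.055 Hz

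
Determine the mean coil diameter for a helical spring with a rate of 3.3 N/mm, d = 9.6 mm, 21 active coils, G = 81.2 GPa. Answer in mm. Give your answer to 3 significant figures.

D = (Gd⁴/(8N_a·k))^(1/3) = (81.2×10³·9.6⁴/(8·21·3.3))^(1/3)
  = (1.24399e+06)^(1/3) = 107.5489 mm

108 mm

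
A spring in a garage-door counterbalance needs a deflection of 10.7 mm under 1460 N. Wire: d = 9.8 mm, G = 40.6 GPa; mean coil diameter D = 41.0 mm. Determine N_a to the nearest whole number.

Required rate k = F/δ = 1460/10.7 = 136.45 N/mm
N_a = Gd⁴/(8D³k) = (40.6×10³ × 9.8⁴)/(8 × 41.0³ × 136.45)
    = 3.74481e+08 / 7.52334e+07 = 4.978 → 5 coils

5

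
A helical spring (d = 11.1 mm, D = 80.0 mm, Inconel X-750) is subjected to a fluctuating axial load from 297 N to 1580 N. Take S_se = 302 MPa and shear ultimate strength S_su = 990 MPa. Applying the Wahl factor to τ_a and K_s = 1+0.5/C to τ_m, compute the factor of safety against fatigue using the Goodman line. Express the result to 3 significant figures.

C = D/d = 80.0/11.1 = 7.2072; K_W = (4C−1)/(4C−4)+0.615/C = 1.2062; K_s = 1+0.5/C = 1.0694
F_a = (F_max−F_min)/2 = 641.5 N; F_m = (F_max+F_min)/2 = 938.5 N
τ_a = K_W·8F_aD/(πd³) = 1.2062 × 95.556 = 115.26 MPa
τ_m = K_s·8F_mD/(πd³) = 1.0694 × 139.8 = 149.49 MPa
Goodman: 1/n_f = τ_a/S_se + τ_m/S_su = 115.26/302 + 149.49/990 = 0.38164 + 0.15100 = 0.53265
n_f = 1/0.53265 = 1.877

1.88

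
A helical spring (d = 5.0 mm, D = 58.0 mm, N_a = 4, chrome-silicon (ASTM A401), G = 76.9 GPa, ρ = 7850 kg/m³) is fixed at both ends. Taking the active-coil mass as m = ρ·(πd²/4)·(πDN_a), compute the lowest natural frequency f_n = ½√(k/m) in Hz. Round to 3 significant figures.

k = Gd⁴/(8D³N_a) = (76.9×10³)(5.0⁴)/(8·58.0³·4) = 7.6979 N/mm = 7697.9 N/m
Wire length L = πDN_a = π·58.0·4 = 728.85 mm
m = ρ·(πd²/4)·L = 7850 × 19.635×10⁻⁶ m² × 0.72885 m = 0.11234 kg
f_n = ½√(k/m) = 0.5·√(7697.9/0.11234) = 0.5·√(68523) = 130.88 Hz

131 Hz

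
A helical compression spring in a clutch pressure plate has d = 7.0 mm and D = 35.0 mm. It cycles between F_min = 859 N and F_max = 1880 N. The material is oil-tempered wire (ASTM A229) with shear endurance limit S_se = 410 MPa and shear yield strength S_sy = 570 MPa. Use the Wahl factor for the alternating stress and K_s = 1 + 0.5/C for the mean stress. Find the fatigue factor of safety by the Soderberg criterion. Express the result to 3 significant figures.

0.900

C = D/d = 35.0/7.0 = 5.0000; K_W = (4C−1)/(4C−4)+0.615/C = 1.3105; K_s = 1+0.5/C = 1.1000
F_a = (F_max−F_min)/2 = 510.5 N; F_m = (F_max+F_min)/2 = 1369.5 N
τ_a = K_W·8F_aD/(πd³) = 1.3105 × 132.65 = 173.84 MPa
τ_m = K_s·8F_mD/(πd³) = 1.1000 × 355.86 = 391.44 MPa
Soderberg: 1/n_f = τ_a/S_se + τ_m/S_sy = 173.84/410 + 391.44/570 = 0.42400 + 0.68674 = 1.1107
n_f = 1/1.1107 = 0.9003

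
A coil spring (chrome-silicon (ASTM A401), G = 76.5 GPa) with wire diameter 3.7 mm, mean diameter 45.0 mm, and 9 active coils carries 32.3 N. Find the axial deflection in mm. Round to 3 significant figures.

k = Gd⁴/(8D³N_a) = (76.5×10³)(3.7⁴)/(8·45.0³·9) = 2.1852 N/mm
δ = F/k = 32.3 / 2.1852 = 14.781 mm

14.8 mm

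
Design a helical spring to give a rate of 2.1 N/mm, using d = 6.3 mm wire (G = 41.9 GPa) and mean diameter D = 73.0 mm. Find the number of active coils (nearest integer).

10

N_a = Gd⁴/(8D³k) = (41.9×10³ × 6.3⁴)/(8 × 73.0³ × 2.1)
    = 6.60049e+07 / 6.53549e+06 = 10.1 → 10 coils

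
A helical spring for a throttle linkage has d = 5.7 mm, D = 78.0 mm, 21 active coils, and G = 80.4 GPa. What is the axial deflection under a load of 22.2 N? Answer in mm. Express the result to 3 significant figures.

20.9 mm

k = Gd⁴/(8D³N_a) = (80.4×10³)(5.7⁴)/(8·78.0³·21) = 1.0645 N/mm
δ = F/k = 22.2 / 1.0645 = 20.854 mm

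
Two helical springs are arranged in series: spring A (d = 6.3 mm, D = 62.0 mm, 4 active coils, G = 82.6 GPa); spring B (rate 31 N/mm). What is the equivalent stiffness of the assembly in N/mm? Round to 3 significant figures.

11.0 N/mm

k_A = Gd⁴/(8D³N_a) = (82.6×10³)(6.3⁴)/(8·62.0³·4) = 17.061 N/mm
Series: 1/k_eq = 1/17.061 + 1/31 = 0.09087; k_eq = 11.005 N/mm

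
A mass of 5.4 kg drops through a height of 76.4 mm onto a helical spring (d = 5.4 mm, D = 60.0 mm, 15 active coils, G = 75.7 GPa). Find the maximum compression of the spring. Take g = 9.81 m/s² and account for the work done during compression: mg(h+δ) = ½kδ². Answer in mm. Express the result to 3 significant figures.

82.3 mm

k = Gd⁴/(8D³N_a) = (75.7×10³)(5.4⁴)/(8·60.0³·15) = 2.4833 N/mm
W = mg = 5.4 × 9.81 = 52.974 N
½kδ² − Wδ − Wh = 0 → δ = (W + √(W² + 2kWh))/k
δ = (52.974 + √(2806.2 + 20101.2))/2.4833 = (52.974 + 151.35)/2.4833 = 82.279 mm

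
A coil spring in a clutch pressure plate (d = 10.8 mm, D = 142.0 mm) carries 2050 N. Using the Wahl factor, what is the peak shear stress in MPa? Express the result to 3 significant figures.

652 MPa

Spring index C = D/d = 142.0/10.8 = 13.1481
K_W = (4C−1)/(4C−4) + 0.615/C = 51.593/48.593 + 0.0468 = 1.1085
τ₀ = 8FD/(πd³) = 8·2050·142.0/(π·10.8³) = 2.3288e+06/3957.5 = 588.45 MPa
τ_max = K·τ₀ = 1.1085 × 588.45 = 652.31 MPa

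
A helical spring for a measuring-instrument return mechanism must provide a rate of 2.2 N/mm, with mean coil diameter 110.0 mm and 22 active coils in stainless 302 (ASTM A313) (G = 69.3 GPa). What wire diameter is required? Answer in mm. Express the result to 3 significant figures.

9.29 mm

d = (8D³N_a·k / G)^(1/4) = (8·110.0³·22·2.2 / (69.3×10³))^0.25
  = (7436.7)^0.25 = 9.2863 mm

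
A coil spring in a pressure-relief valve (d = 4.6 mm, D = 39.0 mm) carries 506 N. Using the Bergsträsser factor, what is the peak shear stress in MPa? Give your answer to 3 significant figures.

Spring index C = D/d = 39.0/4.6 = 8.4783
K_B = (4C+2)/(4C−3) = 35.913/30.913 = 1.1617
τ₀ = 8FD/(πd³) = 8·506·39.0/(π·4.6³) = 157872/305.79 = 516.28 MPa
τ_max = K·τ₀ = 1.1617 × 516.28 = 599.78 MPa

600 MPa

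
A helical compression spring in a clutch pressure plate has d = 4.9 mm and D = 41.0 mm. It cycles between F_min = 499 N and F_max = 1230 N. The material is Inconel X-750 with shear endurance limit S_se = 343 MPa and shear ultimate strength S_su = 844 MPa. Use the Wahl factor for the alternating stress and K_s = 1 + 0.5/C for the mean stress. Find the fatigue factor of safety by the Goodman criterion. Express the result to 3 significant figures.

C = D/d = 41.0/4.9 = 8.3673; K_W = (4C−1)/(4C−4)+0.615/C = 1.1753; K_s = 1+0.5/C = 1.0598
F_a = (F_max−F_min)/2 = 365.5 N; F_m = (F_max+F_min)/2 = 864.5 N
τ_a = K_W·8F_aD/(πd³) = 1.1753 × 324.36 = 381.22 MPa
τ_m = K_s·8F_mD/(πd³) = 1.0598 × 767.19 = 813.03 MPa
Goodman: 1/n_f = τ_a/S_se + τ_m/S_su = 381.22/343 + 813.03/844 = 1.11142 + 0.96331 = 2.0747
n_f = 1/2.0747 = 0.482

0.482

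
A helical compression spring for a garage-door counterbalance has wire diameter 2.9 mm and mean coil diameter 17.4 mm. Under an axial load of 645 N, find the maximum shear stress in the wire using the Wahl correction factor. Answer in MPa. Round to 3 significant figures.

1470 MPa

Spring index C = D/d = 17.4/2.9 = 6.0000
K_W = (4C−1)/(4C−4) + 0.615/C = 23.000/20.000 + 0.1025 = 1.2525
τ₀ = 8FD/(πd³) = 8·645·17.4/(π·2.9³) = 89784/76.62 = 1171.8 MPa
τ_max = K·τ₀ = 1.2525 × 1171.8 = 1467.7 MPa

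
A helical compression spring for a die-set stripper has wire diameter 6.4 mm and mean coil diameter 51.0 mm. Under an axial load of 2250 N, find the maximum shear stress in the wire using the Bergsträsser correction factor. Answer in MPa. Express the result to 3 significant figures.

Spring index C = D/d = 51.0/6.4 = 7.9688
K_B = (4C+2)/(4C−3) = 33.875/28.875 = 1.1732
τ₀ = 8FD/(πd³) = 8·2250·51.0/(π·6.4³) = 918000/823.55 = 1114.7 MPa
τ_max = K·τ₀ = 1.1732 × 1114.7 = 1307.7 MPa

1310 MPa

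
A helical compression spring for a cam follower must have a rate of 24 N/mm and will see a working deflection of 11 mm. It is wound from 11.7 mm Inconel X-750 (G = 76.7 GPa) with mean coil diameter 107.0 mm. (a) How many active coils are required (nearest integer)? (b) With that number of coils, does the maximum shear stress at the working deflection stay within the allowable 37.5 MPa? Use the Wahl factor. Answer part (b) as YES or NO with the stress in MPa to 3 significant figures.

N_a = Gd⁴/(8D³k) = (76.7×10³)(11.7⁴)/(8·107.0³·24) = 6.111 → N_a = 6
Actual rate k = Gd⁴/(8D³·6) = 24.443 N/mm
Working load F = kδ = 24.443·11 = 268.87 N
C = 107.0/11.7 = 9.1453; K_W = (4C−1)/(4C−4)+0.615/C = 1.1593
τ_max = K_W·8FD/(πd³) = 1.1593·45.741 = 53.029 MPa
τ_max > 37.5 MPa → exceeds allowable

(a) 6 coils; (b) NO, τ_max = 53.0 MPa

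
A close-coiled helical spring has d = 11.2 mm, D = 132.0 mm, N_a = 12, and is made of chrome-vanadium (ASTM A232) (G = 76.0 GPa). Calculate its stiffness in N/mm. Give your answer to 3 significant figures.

k = Gd⁴/(8D³N_a) = (76.0×10³ × 11.2⁴) / (8 × 132.0³ × 12)
  = 1.19587e+09 / 2.20797e+08 = 5.4162 N/mm

5.42 N/mm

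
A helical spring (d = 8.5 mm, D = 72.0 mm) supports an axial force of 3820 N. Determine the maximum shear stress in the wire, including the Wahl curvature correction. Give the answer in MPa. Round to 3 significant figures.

1340 MPa

Spring index C = D/d = 72.0/8.5 = 8.4706
K_W = (4C−1)/(4C−4) + 0.615/C = 32.882/29.882 + 0.0726 = 1.1730
τ₀ = 8FD/(πd³) = 8·3820·72.0/(π·8.5³) = 2.20032e+06/1929.3 = 1140.5 MPa
τ_max = K·τ₀ = 1.1730 × 1140.5 = 1337.8 MPa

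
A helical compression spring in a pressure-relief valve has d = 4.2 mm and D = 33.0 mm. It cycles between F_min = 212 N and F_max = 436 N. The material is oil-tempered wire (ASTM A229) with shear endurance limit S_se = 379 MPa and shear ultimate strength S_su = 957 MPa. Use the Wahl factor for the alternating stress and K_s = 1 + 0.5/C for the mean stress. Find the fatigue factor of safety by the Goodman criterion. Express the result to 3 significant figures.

C = D/d = 33.0/4.2 = 7.8571; K_W = (4C−1)/(4C−4)+0.615/C = 1.1876; K_s = 1+0.5/C = 1.0636
F_a = (F_max−F_min)/2 = 112 N; F_m = (F_max+F_min)/2 = 324 N
τ_a = K_W·8F_aD/(πd³) = 1.1876 × 127.04 = 150.87 MPa
τ_m = K_s·8F_mD/(πd³) = 1.0636 × 367.49 = 390.88 MPa
Goodman: 1/n_f = τ_a/S_se + τ_m/S_su = 150.87/379 + 390.88/957 = 0.39808 + 0.40844 = 0.80653
n_f = 1/0.80653 = 1.24

1.24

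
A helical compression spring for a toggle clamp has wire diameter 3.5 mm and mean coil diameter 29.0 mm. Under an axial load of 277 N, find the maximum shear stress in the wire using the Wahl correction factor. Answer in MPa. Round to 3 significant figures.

Spring index C = D/d = 29.0/3.5 = 8.2857
K_W = (4C−1)/(4C−4) + 0.615/C = 32.143/29.143 + 0.0742 = 1.1772
τ₀ = 8FD/(πd³) = 8·277·29.0/(π·3.5³) = 64264/134.7 = 477.1 MPa
τ_max = K·τ₀ = 1.1772 × 477.1 = 561.63 MPa

562 MPa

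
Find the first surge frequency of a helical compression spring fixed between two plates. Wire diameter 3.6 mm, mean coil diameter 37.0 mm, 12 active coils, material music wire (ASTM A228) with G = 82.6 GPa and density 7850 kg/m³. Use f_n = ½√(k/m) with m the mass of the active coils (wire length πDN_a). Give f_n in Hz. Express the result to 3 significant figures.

k = Gd⁴/(8D³N_a) = (82.6×10³)(3.6⁴)/(8·37.0³·12) = 2.8531 N/mm = 2853.1 N/m
Wire length L = πDN_a = π·37.0·12 = 1394.9 mm
m = ρ·(πd²/4)·L = 7850 × 10.179×10⁻⁶ m² × 1.3949 m = 0.11145 kg
f_n = ½√(k/m) = 0.5·√(2853.1/0.11145) = 0.5·√(25599) = 79.998 Hz

80.0 Hz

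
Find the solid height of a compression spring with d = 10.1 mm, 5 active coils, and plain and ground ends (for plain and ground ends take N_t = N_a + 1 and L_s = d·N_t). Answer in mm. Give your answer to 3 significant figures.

plain and ground ends: N_t = N_a + 1 = 5 + 1 = 6
L_s = d·N_t = 10.1 × 6 = 60.6 mm

60.6 mm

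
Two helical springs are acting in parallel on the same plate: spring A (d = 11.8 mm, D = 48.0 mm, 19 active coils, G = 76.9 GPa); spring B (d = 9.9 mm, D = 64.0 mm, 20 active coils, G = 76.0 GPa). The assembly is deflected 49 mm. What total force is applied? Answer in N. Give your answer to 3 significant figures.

5200 N

k_A = Gd⁴/(8D³N_a) = (76.9×10³)(11.8⁴)/(8·48.0³·19) = 88.693 N/mm
k_B = Gd⁴/(8D³N_a) = (76.0×10³)(9.9⁴)/(8·64.0³·20) = 17.406 N/mm
Parallel: k_eq = 88.693 + 17.406 = 106.1 N/mm
F = k_eq·δ = 106.1·49 = 5198.8 N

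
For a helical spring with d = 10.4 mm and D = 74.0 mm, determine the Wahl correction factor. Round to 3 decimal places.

1.209

C = D/d = 74.0/10.4 = 7.1154
K_W = (4C−1)/(4C−4) + 0.615/C = 27.462/24.462 + 0.0864 = 1.2091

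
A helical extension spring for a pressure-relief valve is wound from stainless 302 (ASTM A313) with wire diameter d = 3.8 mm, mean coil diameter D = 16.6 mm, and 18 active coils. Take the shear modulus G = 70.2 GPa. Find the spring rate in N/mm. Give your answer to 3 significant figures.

k = Gd⁴/(8D³N_a) = (70.2×10³ × 3.8⁴) / (8 × 16.6³ × 18)
  = 1.46377e+07 / 658699 = 22.222 N/mm

22.2 N/mm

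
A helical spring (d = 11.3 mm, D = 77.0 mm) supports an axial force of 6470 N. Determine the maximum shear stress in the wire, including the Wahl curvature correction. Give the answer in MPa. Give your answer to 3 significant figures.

Spring index C = D/d = 77.0/11.3 = 6.8142
K_W = (4C−1)/(4C−4) + 0.615/C = 26.257/23.257 + 0.0903 = 1.2192
τ₀ = 8FD/(πd³) = 8·6470·77.0/(π·11.3³) = 3.98552e+06/4533 = 879.22 MPa
τ_max = K·τ₀ = 1.2192 × 879.22 = 1072 MPa

1070 MPa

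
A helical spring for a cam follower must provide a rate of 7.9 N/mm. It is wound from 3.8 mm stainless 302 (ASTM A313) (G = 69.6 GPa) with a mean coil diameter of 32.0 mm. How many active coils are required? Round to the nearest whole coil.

7

N_a = Gd⁴/(8D³k) = (69.6×10³ × 3.8⁴)/(8 × 32.0³ × 7.9)
    = 1.45125e+07 / 2.07094e+06 = 7.008 → 7 coils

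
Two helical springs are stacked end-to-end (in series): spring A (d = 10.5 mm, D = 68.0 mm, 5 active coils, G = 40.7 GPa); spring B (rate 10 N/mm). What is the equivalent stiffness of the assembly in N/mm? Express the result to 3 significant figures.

k_A = Gd⁴/(8D³N_a) = (40.7×10³)(10.5⁴)/(8·68.0³·5) = 39.334 N/mm
Series: 1/k_eq = 1/39.334 + 1/10 = 0.12542; k_eq = 7.973 N/mm

7.97 N/mm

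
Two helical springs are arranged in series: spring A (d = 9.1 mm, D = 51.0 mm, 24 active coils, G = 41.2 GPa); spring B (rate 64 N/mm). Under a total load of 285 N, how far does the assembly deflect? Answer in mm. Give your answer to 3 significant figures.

k_A = Gd⁴/(8D³N_a) = (41.2×10³)(9.1⁴)/(8·51.0³·24) = 11.093 N/mm
Series: 1/k_eq = 1/11.093 + 1/64 = 0.10577; k_eq = 9.4543 N/mm
δ = F/k_eq = 285/9.4543 = 30.145 mm

30.1 mm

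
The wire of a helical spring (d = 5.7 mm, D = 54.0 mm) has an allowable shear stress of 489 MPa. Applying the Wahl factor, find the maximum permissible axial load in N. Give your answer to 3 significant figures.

C = D/d = 54.0/5.7 = 9.4737
K_W = (4C−1)/(4C−4) + 0.615/C = 36.895/33.895 + 0.0649 = 1.1534
τ_max = K·8FD/(πd³) → F_max = τ_allow·πd³/(8DK)
F_max = 489·π·5.7³/(8·54.0·1.1534) = 2.845e+05/498.28 = 570.97 N

571 N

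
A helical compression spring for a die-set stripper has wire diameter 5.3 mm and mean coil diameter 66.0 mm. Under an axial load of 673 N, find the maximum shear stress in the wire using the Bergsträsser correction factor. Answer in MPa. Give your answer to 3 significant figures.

Spring index C = D/d = 66.0/5.3 = 12.4528
K_B = (4C+2)/(4C−3) = 51.811/46.811 = 1.1068
τ₀ = 8FD/(πd³) = 8·673·66.0/(π·5.3³) = 355344/467.71 = 759.75 MPa
τ_max = K·τ₀ = 1.1068 × 759.75 = 840.9 MPa

841 MPa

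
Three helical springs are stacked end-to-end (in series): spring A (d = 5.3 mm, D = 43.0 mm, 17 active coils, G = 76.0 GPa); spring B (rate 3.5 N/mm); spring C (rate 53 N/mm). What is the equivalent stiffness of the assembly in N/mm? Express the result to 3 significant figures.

k_A = Gd⁴/(8D³N_a) = (76.0×10³)(5.3⁴)/(8·43.0³·17) = 5.5459 N/mm
Series: 1/k_eq = 1/5.5459 + 1/3.5 + 1/53 = 0.4849; k_eq = 2.0623 N/mm

2.06 N/mm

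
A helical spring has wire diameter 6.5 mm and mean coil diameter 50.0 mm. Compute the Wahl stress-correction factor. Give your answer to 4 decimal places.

C = D/d = 50.0/6.5 = 7.6923
K_W = (4C−1)/(4C−4) + 0.615/C = 29.769/26.769 + 0.0799 = 1.1920

1.1920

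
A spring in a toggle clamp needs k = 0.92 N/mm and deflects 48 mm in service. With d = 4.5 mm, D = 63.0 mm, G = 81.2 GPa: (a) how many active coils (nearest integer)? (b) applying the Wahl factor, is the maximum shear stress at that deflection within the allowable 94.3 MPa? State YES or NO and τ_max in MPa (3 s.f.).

(a) 18 coils; (b) YES, τ_max = 86.1 MPa

N_a = Gd⁴/(8D³k) = (81.2×10³)(4.5⁴)/(8·63.0³·0.92) = 18.09 → N_a = 18
Actual rate k = Gd⁴/(8D³·18) = 0.92474 N/mm
Working load F = kδ = 0.92474·48 = 44.388 N
C = 63.0/4.5 = 14.0000; K_W = (4C−1)/(4C−4)+0.615/C = 1.1016
τ_max = K_W·8FD/(πd³) = 1.1016·78.146 = 86.087 MPa
τ_max ≤ 94.3 MPa → acceptable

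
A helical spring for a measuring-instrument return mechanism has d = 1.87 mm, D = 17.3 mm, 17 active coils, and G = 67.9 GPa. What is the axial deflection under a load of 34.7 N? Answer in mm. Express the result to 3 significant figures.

k = Gd⁴/(8D³N_a) = (67.9×10³)(1.87⁴)/(8·17.3³·17) = 1.1791 N/mm
δ = F/k = 34.7 / 1.1791 = 29.429 mm

29.4 mm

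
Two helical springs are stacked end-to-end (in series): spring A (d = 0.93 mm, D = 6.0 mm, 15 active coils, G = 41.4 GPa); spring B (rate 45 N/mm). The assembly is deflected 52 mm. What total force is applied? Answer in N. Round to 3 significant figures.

k_A = Gd⁴/(8D³N_a) = (41.4×10³)(0.93⁴)/(8·6.0³·15) = 1.1948 N/mm
Series: 1/k_eq = 1/1.1948 + 1/45 = 0.85918; k_eq = 1.1639 N/mm
F = k_eq·δ = 1.1639·52 = 60.523 N

60.5 N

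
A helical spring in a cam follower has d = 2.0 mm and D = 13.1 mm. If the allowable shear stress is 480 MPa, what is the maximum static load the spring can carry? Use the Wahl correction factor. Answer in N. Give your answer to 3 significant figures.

C = D/d = 13.1/2.0 = 6.5500
K_W = (4C−1)/(4C−4) + 0.615/C = 25.200/22.200 + 0.0939 = 1.2290
τ_max = K·8FD/(πd³) → F_max = τ_allow·πd³/(8DK)
F_max = 480·π·2.0³/(8·13.1·1.2290) = 12064/128.8 = 93.661 N

93.7 N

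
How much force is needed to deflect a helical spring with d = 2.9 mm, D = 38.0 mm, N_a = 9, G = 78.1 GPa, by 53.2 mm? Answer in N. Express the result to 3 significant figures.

k = Gd⁴/(8D³N_a) = (78.1×10³)(2.9⁴)/(8·38.0³·9) = 1.3982 N/mm
F = k·δ = 1.3982 × 53.2 = 74.383 N

74.4 N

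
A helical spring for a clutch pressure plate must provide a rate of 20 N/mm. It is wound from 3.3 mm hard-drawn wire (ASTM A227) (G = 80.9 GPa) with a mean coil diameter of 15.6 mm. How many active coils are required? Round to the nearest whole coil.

16

N_a = Gd⁴/(8D³k) = (80.9×10³ × 3.3⁴)/(8 × 15.6³ × 20)
    = 9.5941e+06 / 607427 = 15.79 → 16 coils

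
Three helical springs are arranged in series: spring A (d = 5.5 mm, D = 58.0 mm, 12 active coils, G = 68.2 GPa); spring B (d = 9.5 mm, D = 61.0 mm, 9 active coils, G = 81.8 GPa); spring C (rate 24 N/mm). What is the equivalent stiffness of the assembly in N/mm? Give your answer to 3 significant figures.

2.73 N/mm

k_A = Gd⁴/(8D³N_a) = (68.2×10³)(5.5⁴)/(8·58.0³·12) = 3.3318 N/mm
k_B = Gd⁴/(8D³N_a) = (81.8×10³)(9.5⁴)/(8·61.0³·9) = 40.769 N/mm
Series: 1/k_eq = 1/3.3318 + 1/40.769 + 1/24 = 0.36633; k_eq = 2.7298 N/mm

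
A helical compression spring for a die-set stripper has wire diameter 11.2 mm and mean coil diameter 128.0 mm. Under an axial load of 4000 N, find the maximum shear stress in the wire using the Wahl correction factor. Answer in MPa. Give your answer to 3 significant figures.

Spring index C = D/d = 128.0/11.2 = 11.4286
K_W = (4C−1)/(4C−4) + 0.615/C = 44.714/41.714 + 0.0538 = 1.1257
τ₀ = 8FD/(πd³) = 8·4000·128.0/(π·11.2³) = 4.096e+06/4413.7 = 928.02 MPa
τ_max = K·τ₀ = 1.1257 × 928.02 = 1044.7 MPa

1040 MPa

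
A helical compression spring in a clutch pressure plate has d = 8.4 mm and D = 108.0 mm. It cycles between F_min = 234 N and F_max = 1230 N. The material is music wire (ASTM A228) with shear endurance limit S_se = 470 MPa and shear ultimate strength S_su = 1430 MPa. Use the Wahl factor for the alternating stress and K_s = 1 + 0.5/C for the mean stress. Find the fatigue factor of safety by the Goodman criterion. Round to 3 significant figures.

1.26

C = D/d = 108.0/8.4 = 12.8571; K_W = (4C−1)/(4C−4)+0.615/C = 1.1111; K_s = 1+0.5/C = 1.0389
F_a = (F_max−F_min)/2 = 498 N; F_m = (F_max+F_min)/2 = 732 N
τ_a = K_W·8F_aD/(πd³) = 1.1111 × 231.08 = 256.75 MPa
τ_m = K_s·8F_mD/(πd³) = 1.0389 × 339.65 = 352.86 MPa
Goodman: 1/n_f = τ_a/S_se + τ_m/S_su = 256.75/470 + 352.86/1430 = 0.54627 + 0.24676 = 0.79302
n_f = 1/0.79302 = 1.261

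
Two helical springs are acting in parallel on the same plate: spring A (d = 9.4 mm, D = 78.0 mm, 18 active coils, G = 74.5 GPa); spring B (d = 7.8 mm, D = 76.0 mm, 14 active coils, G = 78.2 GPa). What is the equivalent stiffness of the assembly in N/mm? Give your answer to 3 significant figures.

14.4 N/mm

k_A = Gd⁴/(8D³N_a) = (74.5×10³)(9.4⁴)/(8·78.0³·18) = 8.5118 N/mm
k_B = Gd⁴/(8D³N_a) = (78.2×10³)(7.8⁴)/(8·76.0³·14) = 5.8874 N/mm
Parallel: k_eq = 8.5118 + 5.8874 = 14.399 N/mm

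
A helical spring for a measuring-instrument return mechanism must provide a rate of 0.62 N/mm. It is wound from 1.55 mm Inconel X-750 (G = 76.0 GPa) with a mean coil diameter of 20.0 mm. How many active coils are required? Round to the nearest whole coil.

N_a = Gd⁴/(8D³k) = (76.0×10³ × 1.55⁴)/(8 × 20.0³ × 0.62)
    = 438672 / 39680 = 11.06 → 11 coils

11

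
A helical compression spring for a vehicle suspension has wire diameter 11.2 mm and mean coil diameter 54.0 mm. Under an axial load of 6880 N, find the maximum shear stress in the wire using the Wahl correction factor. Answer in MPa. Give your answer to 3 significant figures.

891 MPa

Spring index C = D/d = 54.0/11.2 = 4.8214
K_W = (4C−1)/(4C−4) + 0.615/C = 18.286/15.286 + 0.1276 = 1.3238
τ₀ = 8FD/(πd³) = 8·6880·54.0/(π·11.2³) = 2.97216e+06/4413.7 = 673.39 MPa
τ_max = K·τ₀ = 1.3238 × 673.39 = 891.45 MPa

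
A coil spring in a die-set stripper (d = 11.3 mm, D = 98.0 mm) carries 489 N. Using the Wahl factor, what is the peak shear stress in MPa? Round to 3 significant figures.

98.8 MPa

Spring index C = D/d = 98.0/11.3 = 8.6726
K_W = (4C−1)/(4C−4) + 0.615/C = 33.690/30.690 + 0.0709 = 1.1687
τ₀ = 8FD/(πd³) = 8·489·98.0/(π·11.3³) = 383376/4533 = 84.575 MPa
τ_max = K·τ₀ = 1.1687 × 84.575 = 98.839 MPa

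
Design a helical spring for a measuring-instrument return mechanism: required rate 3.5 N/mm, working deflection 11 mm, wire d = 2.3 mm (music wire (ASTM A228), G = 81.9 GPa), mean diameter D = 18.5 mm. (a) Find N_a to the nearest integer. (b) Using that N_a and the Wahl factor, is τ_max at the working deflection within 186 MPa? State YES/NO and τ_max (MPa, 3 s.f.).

(a) 13 coils; (b) YES, τ_max = 175 MPa

N_a = Gd⁴/(8D³k) = (81.9×10³)(2.3⁴)/(8·18.5³·3.5) = 12.93 → N_a = 13
Actual rate k = Gd⁴/(8D³·13) = 3.4805 N/mm
Working load F = kδ = 3.4805·11 = 38.286 N
C = 18.5/2.3 = 8.0435; K_W = (4C−1)/(4C−4)+0.615/C = 1.1829
τ_max = K_W·8FD/(πd³) = 1.1829·148.24 = 175.36 MPa
τ_max ≤ 186 MPa → acceptable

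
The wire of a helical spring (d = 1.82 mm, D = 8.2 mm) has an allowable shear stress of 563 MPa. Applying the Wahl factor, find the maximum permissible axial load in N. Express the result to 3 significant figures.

C = D/d = 8.2/1.82 = 4.5055
K_W = (4C−1)/(4C−4) + 0.615/C = 17.022/14.022 + 0.1365 = 1.3504
τ_max = K·8FD/(πd³) → F_max = τ_allow·πd³/(8DK)
F_max = 563·π·1.82³/(8·8.2·1.3504) = 10663/88.59 = 120.36 N

120 N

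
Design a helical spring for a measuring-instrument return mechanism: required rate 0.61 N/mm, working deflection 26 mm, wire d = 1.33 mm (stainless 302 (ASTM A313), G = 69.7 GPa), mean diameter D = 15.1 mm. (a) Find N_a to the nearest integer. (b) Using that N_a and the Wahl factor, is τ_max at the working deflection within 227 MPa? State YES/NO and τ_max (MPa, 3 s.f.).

N_a = Gd⁴/(8D³k) = (69.7×10³)(1.33⁴)/(8·15.1³·0.61) = 12.98 → N_a = 13
Actual rate k = Gd⁴/(8D³·13) = 0.60908 N/mm
Working load F = kδ = 0.60908·26 = 15.836 N
C = 15.1/1.33 = 11.3534; K_W = (4C−1)/(4C−4)+0.615/C = 1.1266
τ_max = K_W·8FD/(πd³) = 1.1266·258.83 = 291.6 MPa
τ_max > 227 MPa → exceeds allowable

(a) 13 coils; (b) NO, τ_max = 292 MPa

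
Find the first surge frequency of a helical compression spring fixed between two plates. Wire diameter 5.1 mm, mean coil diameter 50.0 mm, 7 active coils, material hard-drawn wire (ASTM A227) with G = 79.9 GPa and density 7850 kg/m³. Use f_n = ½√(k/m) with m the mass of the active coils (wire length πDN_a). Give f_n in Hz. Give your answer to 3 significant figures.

105 Hz

k = Gd⁴/(8D³N_a) = (79.9×10³)(5.1⁴)/(8·50.0³·7) = 7.722 N/mm = 7722 N/m
Wire length L = πDN_a = π·50.0·7 = 1099.6 mm
m = ρ·(πd²/4)·L = 7850 × 20.428×10⁻⁶ m² × 1.0996 m = 0.17633 kg
f_n = ½√(k/m) = 0.5·√(7722/0.17633) = 0.5·√(43794) = 104.63 Hz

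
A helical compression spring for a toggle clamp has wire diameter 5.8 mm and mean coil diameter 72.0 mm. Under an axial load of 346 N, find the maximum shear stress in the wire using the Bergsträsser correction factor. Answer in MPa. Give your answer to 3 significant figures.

Spring index C = D/d = 72.0/5.8 = 12.4138
K_B = (4C+2)/(4C−3) = 51.655/46.655 = 1.1072
τ₀ = 8FD/(πd³) = 8·346·72.0/(π·5.8³) = 199296/612.96 = 325.14 MPa
τ_max = K·τ₀ = 1.1072 × 325.14 = 359.98 MPa

360 MPa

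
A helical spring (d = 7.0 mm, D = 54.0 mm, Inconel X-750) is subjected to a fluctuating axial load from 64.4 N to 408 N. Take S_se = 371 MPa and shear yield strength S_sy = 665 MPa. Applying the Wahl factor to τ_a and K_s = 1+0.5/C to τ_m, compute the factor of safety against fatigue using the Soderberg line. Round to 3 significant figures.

C = D/d = 54.0/7.0 = 7.7143; K_W = (4C−1)/(4C−4)+0.615/C = 1.1914; K_s = 1+0.5/C = 1.0648
F_a = (F_max−F_min)/2 = 171.8 N; F_m = (F_max+F_min)/2 = 236.2 N
τ_a = K_W·8F_aD/(πd³) = 1.1914 × 68.875 = 82.06 MPa
τ_m = K_s·8F_mD/(πd³) = 1.0648 × 94.693 = 100.83 MPa
Soderberg: 1/n_f = τ_a/S_se + τ_m/S_sy = 82.06/371 + 100.83/665 = 0.22118 + 0.15163 = 0.37281
n_f = 1/0.37281 = 2.682

2.68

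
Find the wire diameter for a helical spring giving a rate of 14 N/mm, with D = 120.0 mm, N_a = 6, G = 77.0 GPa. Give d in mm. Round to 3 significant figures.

11.1 mm

d = (8D³N_a·k / G)^(1/4) = (8·120.0³·6·14 / (77.0×10³))^0.25
  = (15081)^0.25 = 11.0817 mm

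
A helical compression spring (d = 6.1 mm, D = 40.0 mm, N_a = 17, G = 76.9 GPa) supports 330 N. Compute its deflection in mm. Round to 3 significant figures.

27.0 mm

k = Gd⁴/(8D³N_a) = (76.9×10³)(6.1⁴)/(8·40.0³·17) = 12.233 N/mm
δ = F/k = 330 / 12.233 = 26.977 mm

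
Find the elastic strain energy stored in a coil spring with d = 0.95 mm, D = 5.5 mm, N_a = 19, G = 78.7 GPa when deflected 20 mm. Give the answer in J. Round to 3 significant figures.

k = Gd⁴/(8D³N_a) = (78.7×10³)(0.95⁴)/(8·5.5³·19) = 2.5348 N/mm
U = ½kδ² = 0.5 × 2.5348 × 20² = 506.95 N·mm = 0.50695 J

0.507 J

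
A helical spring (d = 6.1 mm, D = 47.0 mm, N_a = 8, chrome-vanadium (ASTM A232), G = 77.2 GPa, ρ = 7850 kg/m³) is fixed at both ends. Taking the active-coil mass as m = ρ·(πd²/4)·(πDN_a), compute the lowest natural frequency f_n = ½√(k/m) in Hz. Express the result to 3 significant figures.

k = Gd⁴/(8D³N_a) = (77.2×10³)(6.1⁴)/(8·47.0³·8) = 16.087 N/mm = 16087 N/m
Wire length L = πDN_a = π·47.0·8 = 1181.2 mm
m = ρ·(πd²/4)·L = 7850 × 29.225×10⁻⁶ m² × 1.1812 m = 0.27099 kg
f_n = ½√(k/m) = 0.5·√(16087/0.27099) = 0.5·√(59362) = 121.82 Hz

122 Hz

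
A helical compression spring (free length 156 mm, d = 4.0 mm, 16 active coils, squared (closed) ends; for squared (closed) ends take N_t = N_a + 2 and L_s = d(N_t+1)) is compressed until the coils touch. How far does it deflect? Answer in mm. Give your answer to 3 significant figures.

80.0 mm

N_t = 18; L_s = 4.0·19 = 76 mm
δ_solid = L₀ − L_s = 156 − 76 = 80 mm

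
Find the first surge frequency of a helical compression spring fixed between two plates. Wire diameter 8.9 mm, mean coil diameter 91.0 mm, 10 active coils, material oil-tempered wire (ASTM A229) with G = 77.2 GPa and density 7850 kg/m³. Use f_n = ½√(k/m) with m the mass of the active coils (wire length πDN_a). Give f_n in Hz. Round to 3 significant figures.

k = Gd⁴/(8D³N_a) = (77.2×10³)(8.9⁴)/(8·91.0³·10) = 8.0346 N/mm = 8034.6 N/m
Wire length L = πDN_a = π·91.0·10 = 2858.8 mm
m = ρ·(πd²/4)·L = 7850 × 62.211×10⁻⁶ m² × 2.8588 m = 1.3961 kg
f_n = ½√(k/m) = 0.5·√(8034.6/1.3961) = 0.5·√(5754.8) = 37.93 Hz

37.9 Hz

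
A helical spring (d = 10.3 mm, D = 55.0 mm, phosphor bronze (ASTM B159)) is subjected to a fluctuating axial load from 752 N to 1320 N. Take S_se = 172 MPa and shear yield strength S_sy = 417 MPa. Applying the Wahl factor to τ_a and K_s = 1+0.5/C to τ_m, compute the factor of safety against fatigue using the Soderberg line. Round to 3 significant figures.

C = D/d = 55.0/10.3 = 5.3398; K_W = (4C−1)/(4C−4)+0.615/C = 1.2880; K_s = 1+0.5/C = 1.0936
F_a = (F_max−F_min)/2 = 284 N; F_m = (F_max+F_min)/2 = 1036 N
τ_a = K_W·8F_aD/(πd³) = 1.2880 × 36.401 = 46.884 MPa
τ_m = K_s·8F_mD/(πd³) = 1.0936 × 132.79 = 145.22 MPa
Soderberg: 1/n_f = τ_a/S_se + τ_m/S_sy = 46.884/172 + 145.22/417 = 0.27258 + 0.34825 = 0.62083
n_f = 1/0.62083 = 1.611

1.61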